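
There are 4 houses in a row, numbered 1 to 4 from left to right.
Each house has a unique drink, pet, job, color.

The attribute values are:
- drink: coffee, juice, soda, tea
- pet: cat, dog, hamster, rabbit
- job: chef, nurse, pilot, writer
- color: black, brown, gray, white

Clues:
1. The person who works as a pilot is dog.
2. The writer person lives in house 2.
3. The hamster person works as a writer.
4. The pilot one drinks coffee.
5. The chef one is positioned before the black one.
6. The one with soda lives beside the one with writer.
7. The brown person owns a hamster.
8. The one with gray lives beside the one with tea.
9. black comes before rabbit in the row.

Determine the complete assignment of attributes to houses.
Solution:

House | Drink | Pet | Job | Color
---------------------------------
  1   | soda | cat | chef | gray
  2   | tea | hamster | writer | brown
  3   | coffee | dog | pilot | black
  4   | juice | rabbit | nurse | white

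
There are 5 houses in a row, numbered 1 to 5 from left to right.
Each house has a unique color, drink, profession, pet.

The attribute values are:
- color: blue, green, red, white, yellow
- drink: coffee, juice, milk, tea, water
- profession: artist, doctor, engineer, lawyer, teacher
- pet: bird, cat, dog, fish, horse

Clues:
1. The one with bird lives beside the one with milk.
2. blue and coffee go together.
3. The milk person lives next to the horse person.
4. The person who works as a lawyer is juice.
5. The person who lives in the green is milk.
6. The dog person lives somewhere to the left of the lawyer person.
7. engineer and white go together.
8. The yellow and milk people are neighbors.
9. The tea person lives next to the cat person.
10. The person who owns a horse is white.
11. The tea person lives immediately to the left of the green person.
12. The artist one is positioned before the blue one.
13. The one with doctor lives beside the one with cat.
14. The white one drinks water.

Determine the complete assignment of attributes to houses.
Solution:

House | Color | Drink | Profession | Pet
----------------------------------------
  1   | yellow | tea | doctor | bird
  2   | green | milk | artist | cat
  3   | white | water | engineer | horse
  4   | blue | coffee | teacher | dog
  5   | red | juice | lawyer | fish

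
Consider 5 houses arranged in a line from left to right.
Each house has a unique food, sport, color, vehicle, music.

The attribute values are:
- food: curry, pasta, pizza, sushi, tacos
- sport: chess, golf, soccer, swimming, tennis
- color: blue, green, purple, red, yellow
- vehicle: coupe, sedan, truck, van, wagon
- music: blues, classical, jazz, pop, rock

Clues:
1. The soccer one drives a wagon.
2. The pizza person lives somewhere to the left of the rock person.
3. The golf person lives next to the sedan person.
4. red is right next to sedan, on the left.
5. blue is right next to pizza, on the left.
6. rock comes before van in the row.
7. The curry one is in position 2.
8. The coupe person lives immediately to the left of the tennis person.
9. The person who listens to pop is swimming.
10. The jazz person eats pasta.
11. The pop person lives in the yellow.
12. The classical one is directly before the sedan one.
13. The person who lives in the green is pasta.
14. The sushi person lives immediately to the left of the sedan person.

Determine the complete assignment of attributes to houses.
Solution:

House | Food | Sport | Color | Vehicle | Music
----------------------------------------------
  1   | sushi | golf | red | coupe | classical
  2   | curry | tennis | blue | sedan | blues
  3   | pizza | swimming | yellow | truck | pop
  4   | tacos | soccer | purple | wagon | rock
  5   | pasta | chess | green | van | jazz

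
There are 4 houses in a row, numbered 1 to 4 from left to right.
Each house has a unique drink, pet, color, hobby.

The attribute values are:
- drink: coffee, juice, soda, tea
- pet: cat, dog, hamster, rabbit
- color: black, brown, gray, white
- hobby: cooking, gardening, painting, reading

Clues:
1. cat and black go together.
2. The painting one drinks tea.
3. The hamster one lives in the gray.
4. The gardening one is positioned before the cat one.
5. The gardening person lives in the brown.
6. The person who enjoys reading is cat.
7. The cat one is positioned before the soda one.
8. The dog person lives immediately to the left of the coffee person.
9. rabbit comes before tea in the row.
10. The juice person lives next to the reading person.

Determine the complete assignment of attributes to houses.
Solution:

House | Drink | Pet | Color | Hobby
-----------------------------------
  1   | juice | dog | brown | gardening
  2   | coffee | cat | black | reading
  3   | soda | rabbit | white | cooking
  4   | tea | hamster | gray | painting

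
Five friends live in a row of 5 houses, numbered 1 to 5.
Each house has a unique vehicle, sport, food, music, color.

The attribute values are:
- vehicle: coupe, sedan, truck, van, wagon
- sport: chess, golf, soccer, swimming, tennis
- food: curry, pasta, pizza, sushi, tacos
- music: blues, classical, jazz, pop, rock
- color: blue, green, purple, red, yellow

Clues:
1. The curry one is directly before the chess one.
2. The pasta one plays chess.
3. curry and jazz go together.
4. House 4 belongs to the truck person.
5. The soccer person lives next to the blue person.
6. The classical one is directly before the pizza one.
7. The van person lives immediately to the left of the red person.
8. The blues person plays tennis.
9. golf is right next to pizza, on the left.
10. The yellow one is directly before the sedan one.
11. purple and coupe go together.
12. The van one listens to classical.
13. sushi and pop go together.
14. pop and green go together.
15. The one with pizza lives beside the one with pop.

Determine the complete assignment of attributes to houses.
Solution:

House | Vehicle | Sport | Food | Music | Color
----------------------------------------------
  1   | van | golf | tacos | classical | yellow
  2   | sedan | tennis | pizza | blues | red
  3   | wagon | soccer | sushi | pop | green
  4   | truck | swimming | curry | jazz | blue
  5   | coupe | chess | pasta | rock | purple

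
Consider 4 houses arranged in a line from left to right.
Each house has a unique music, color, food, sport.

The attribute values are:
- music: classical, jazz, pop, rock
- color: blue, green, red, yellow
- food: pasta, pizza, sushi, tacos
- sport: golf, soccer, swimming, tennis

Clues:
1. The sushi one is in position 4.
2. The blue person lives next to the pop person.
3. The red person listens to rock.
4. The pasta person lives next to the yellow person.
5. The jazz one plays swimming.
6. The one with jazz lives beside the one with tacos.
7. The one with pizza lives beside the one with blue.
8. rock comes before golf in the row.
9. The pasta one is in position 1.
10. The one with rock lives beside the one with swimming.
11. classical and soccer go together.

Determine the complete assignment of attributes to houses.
Solution:

House | Music | Color | Food | Sport
------------------------------------
  1   | rock | red | pasta | tennis
  2   | jazz | yellow | pizza | swimming
  3   | classical | blue | tacos | soccer
  4   | pop | green | sushi | golf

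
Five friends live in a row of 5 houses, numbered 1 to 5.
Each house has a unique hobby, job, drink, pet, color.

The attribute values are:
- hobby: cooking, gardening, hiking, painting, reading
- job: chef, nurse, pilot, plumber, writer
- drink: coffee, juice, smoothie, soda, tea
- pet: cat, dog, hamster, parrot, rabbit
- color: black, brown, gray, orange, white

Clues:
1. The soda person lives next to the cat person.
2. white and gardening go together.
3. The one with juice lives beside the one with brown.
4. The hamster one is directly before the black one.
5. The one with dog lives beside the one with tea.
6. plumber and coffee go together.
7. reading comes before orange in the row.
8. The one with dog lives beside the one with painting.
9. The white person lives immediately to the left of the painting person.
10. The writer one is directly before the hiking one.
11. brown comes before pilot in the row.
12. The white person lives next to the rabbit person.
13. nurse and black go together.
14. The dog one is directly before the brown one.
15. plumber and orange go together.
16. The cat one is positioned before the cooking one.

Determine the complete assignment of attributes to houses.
Solution:

House | Hobby | Job | Drink | Pet | Color
-----------------------------------------
  1   | gardening | chef | juice | dog | white
  2   | painting | writer | tea | rabbit | brown
  3   | hiking | pilot | soda | hamster | gray
  4   | reading | nurse | smoothie | cat | black
  5   | cooking | plumber | coffee | parrot | orange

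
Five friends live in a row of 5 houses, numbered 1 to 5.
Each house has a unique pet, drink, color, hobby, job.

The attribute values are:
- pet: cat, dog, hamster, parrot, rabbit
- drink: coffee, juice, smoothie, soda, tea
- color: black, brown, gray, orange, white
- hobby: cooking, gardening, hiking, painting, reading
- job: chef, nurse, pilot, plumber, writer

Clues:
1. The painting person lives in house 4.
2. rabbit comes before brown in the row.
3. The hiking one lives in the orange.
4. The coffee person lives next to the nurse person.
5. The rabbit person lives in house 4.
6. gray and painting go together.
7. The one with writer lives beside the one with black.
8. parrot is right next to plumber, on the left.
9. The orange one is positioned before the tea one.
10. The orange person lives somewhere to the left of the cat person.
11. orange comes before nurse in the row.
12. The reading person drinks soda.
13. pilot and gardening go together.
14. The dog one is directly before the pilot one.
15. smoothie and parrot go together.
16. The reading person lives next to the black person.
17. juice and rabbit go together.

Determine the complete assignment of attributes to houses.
Solution:

House | Pet | Drink | Color | Hobby | Job
-----------------------------------------
  1   | dog | soda | white | reading | writer
  2   | parrot | smoothie | black | gardening | pilot
  3   | hamster | coffee | orange | hiking | plumber
  4   | rabbit | juice | gray | painting | nurse
  5   | cat | tea | brown | cooking | chef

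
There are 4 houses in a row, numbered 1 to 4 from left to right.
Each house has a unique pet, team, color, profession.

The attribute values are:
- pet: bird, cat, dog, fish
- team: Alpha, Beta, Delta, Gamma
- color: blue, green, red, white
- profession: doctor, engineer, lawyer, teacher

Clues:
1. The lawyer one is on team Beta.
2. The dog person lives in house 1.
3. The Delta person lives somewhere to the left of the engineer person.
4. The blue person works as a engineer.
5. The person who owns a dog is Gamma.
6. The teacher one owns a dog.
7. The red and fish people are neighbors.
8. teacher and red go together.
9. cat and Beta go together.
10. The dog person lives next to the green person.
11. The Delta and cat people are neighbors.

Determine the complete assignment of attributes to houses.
Solution:

House | Pet | Team | Color | Profession
---------------------------------------
  1   | dog | Gamma | red | teacher
  2   | fish | Delta | green | doctor
  3   | cat | Beta | white | lawyer
  4   | bird | Alpha | blue | engineer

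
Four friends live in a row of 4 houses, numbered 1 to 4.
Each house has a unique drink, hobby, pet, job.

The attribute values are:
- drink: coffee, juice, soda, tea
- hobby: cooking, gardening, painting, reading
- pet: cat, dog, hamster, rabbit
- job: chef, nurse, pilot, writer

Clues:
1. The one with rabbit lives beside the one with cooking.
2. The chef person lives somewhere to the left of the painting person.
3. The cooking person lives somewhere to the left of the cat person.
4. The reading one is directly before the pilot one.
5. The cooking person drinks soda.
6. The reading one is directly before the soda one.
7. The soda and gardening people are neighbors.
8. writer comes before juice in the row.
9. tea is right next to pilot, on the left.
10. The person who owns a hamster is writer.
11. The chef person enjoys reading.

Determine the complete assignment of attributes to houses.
Solution:

House | Drink | Hobby | Pet | Job
---------------------------------
  1   | tea | reading | rabbit | chef
  2   | soda | cooking | dog | pilot
  3   | coffee | gardening | hamster | writer
  4   | juice | painting | cat | nurse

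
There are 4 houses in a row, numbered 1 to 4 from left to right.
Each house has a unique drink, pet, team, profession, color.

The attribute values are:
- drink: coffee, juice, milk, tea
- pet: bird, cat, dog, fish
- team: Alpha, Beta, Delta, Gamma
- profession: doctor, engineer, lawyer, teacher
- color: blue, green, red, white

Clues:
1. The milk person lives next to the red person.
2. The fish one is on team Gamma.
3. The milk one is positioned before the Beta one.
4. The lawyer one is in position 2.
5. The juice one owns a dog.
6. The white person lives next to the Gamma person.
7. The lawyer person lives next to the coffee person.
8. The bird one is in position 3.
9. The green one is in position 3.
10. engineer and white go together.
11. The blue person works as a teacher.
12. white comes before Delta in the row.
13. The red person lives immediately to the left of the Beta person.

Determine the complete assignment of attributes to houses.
Solution:

House | Drink | Pet | Team | Profession | Color
-----------------------------------------------
  1   | milk | cat | Alpha | engineer | white
  2   | tea | fish | Gamma | lawyer | red
  3   | coffee | bird | Beta | doctor | green
  4   | juice | dog | Delta | teacher | blue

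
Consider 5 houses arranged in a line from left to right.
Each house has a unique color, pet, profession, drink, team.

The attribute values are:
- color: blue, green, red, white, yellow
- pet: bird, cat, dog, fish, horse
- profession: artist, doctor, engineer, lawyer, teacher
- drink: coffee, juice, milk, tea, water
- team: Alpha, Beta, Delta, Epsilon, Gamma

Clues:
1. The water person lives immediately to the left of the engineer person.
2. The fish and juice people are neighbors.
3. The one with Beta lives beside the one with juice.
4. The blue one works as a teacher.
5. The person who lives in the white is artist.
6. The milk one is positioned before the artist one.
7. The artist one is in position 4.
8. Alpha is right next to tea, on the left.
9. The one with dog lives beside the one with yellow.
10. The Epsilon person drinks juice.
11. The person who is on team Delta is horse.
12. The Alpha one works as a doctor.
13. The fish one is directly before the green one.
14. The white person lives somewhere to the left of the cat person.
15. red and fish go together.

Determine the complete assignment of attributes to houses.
Solution:

House | Color | Pet | Profession | Drink | Team
-----------------------------------------------
  1   | red | fish | lawyer | water | Beta
  2   | green | dog | engineer | juice | Epsilon
  3   | yellow | bird | doctor | milk | Alpha
  4   | white | horse | artist | tea | Delta
  5   | blue | cat | teacher | coffee | Gamma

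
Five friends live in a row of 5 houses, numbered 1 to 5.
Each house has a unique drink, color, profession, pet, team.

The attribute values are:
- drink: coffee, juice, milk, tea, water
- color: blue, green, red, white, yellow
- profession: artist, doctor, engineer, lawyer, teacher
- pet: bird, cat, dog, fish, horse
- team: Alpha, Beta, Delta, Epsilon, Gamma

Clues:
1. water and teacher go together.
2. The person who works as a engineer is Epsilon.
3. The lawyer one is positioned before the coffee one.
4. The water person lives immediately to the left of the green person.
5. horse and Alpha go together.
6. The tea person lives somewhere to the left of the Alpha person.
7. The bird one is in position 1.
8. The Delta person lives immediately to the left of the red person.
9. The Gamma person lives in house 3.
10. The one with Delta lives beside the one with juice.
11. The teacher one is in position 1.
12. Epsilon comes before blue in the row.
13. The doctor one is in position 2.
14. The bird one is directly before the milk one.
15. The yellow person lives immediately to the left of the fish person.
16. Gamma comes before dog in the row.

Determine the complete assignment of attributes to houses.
Solution:

House | Drink | Color | Profession | Pet | Team
-----------------------------------------------
  1   | water | yellow | teacher | bird | Beta
  2   | milk | green | doctor | fish | Delta
  3   | juice | red | lawyer | cat | Gamma
  4   | tea | white | engineer | dog | Epsilon
  5   | coffee | blue | artist | horse | Alpha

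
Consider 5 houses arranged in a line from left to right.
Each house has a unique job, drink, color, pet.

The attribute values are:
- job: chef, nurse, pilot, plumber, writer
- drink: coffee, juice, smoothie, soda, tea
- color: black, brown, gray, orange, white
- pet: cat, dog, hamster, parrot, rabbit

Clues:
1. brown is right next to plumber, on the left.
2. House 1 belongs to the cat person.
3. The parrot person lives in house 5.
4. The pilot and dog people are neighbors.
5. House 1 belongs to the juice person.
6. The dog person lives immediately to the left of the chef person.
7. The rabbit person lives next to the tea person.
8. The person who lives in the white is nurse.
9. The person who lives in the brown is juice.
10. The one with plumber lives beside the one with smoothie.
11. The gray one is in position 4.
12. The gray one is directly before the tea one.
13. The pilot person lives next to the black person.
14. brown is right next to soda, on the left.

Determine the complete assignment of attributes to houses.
Solution:

House | Job | Drink | Color | Pet
---------------------------------
  1   | pilot | juice | brown | cat
  2   | plumber | soda | black | dog
  3   | chef | smoothie | orange | hamster
  4   | writer | coffee | gray | rabbit
  5   | nurse | tea | white | parrot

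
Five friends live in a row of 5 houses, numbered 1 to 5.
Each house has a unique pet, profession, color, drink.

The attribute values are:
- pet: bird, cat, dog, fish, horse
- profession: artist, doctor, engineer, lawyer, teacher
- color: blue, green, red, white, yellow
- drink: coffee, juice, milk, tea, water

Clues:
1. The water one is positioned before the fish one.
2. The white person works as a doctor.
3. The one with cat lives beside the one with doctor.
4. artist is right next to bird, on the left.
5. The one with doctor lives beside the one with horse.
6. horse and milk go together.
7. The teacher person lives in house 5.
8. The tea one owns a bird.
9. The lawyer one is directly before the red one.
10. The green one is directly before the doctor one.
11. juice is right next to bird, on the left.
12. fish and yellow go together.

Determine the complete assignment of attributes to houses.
Solution:

House | Pet | Profession | Color | Drink
----------------------------------------
  1   | cat | artist | green | juice
  2   | bird | doctor | white | tea
  3   | horse | lawyer | blue | milk
  4   | dog | engineer | red | water
  5   | fish | teacher | yellow | coffee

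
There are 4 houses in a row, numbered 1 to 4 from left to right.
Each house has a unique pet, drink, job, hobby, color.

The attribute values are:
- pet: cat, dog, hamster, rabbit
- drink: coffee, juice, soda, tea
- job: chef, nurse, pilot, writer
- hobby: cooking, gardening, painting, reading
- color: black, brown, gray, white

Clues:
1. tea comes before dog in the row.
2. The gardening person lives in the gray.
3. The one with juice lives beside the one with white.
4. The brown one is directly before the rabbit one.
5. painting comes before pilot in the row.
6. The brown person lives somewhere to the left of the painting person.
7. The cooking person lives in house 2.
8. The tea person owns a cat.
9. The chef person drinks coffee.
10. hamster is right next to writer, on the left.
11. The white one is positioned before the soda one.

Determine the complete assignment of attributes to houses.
Solution:

House | Pet | Drink | Job | Hobby | Color
-----------------------------------------
  1   | hamster | coffee | chef | reading | brown
  2   | rabbit | juice | writer | cooking | black
  3   | cat | tea | nurse | painting | white
  4   | dog | soda | pilot | gardening | gray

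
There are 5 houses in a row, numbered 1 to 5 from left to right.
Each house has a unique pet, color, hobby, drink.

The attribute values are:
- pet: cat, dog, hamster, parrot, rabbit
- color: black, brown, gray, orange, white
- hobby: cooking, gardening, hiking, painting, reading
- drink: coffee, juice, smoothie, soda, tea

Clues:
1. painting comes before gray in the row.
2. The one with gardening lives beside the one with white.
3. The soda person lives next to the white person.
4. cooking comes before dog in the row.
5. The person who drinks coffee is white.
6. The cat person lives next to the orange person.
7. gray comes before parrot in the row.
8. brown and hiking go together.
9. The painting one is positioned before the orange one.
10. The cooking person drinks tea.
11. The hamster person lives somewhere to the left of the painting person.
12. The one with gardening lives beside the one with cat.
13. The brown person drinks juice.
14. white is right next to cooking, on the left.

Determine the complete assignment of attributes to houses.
Solution:

House | Pet | Color | Hobby | Drink
-----------------------------------
  1   | hamster | black | gardening | soda
  2   | cat | white | painting | coffee
  3   | rabbit | orange | cooking | tea
  4   | dog | gray | reading | smoothie
  5   | parrot | brown | hiking | juice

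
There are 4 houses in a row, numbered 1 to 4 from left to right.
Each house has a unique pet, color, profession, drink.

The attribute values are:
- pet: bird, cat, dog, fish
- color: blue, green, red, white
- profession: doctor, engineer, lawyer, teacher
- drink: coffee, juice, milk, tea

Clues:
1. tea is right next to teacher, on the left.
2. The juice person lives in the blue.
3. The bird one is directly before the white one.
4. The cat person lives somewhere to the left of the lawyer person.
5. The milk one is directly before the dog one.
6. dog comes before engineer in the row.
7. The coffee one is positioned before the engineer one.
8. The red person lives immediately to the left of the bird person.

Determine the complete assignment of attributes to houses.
Solution:

House | Pet | Color | Profession | Drink
----------------------------------------
  1   | cat | red | doctor | tea
  2   | bird | green | teacher | milk
  3   | dog | white | lawyer | coffee
  4   | fish | blue | engineer | juice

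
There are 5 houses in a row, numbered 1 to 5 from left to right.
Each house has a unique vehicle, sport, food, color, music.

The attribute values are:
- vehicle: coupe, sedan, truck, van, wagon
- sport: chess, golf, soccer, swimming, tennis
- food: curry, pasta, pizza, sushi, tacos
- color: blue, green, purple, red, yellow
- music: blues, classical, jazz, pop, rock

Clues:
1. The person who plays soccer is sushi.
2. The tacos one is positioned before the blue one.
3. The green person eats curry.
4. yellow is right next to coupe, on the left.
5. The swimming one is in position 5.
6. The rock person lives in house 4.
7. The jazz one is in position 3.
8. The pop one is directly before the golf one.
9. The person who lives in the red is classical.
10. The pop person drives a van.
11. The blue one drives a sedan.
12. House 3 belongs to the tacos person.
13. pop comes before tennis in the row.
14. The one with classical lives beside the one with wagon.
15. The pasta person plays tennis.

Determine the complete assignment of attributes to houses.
Solution:

House | Vehicle | Sport | Food | Color | Music
----------------------------------------------
  1   | van | soccer | sushi | yellow | pop
  2   | coupe | golf | pizza | red | classical
  3   | wagon | chess | tacos | purple | jazz
  4   | sedan | tennis | pasta | blue | rock
  5   | truck | swimming | curry | green | blues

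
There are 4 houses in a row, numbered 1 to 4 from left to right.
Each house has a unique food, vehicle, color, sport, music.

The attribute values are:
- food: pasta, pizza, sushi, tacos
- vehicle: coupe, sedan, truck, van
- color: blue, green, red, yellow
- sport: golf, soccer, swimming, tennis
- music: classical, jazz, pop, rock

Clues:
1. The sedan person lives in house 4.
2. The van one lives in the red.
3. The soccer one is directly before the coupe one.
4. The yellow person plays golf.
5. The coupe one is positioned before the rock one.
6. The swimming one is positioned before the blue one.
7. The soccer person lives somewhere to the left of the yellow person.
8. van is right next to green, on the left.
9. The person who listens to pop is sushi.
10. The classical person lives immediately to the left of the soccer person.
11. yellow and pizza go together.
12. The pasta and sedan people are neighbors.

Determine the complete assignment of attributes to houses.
Solution:

House | Food | Vehicle | Color | Sport | Music
----------------------------------------------
  1   | tacos | van | red | swimming | classical
  2   | sushi | truck | green | soccer | pop
  3   | pasta | coupe | blue | tennis | jazz
  4   | pizza | sedan | yellow | golf | rock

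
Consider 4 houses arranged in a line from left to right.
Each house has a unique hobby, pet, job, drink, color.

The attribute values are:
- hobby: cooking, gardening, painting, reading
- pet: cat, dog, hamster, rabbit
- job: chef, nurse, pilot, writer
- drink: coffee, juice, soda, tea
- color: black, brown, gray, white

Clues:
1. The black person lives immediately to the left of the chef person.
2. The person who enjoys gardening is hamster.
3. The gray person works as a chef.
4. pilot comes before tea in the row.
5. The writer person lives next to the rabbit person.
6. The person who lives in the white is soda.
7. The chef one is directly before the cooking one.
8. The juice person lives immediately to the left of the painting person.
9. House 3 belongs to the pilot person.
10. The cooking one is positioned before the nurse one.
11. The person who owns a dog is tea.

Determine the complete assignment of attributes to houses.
Solution:

House | Hobby | Pet | Job | Drink | Color
-----------------------------------------
  1   | gardening | hamster | writer | juice | black
  2   | painting | rabbit | chef | coffee | gray
  3   | cooking | cat | pilot | soda | white
  4   | reading | dog | nurse | tea | brown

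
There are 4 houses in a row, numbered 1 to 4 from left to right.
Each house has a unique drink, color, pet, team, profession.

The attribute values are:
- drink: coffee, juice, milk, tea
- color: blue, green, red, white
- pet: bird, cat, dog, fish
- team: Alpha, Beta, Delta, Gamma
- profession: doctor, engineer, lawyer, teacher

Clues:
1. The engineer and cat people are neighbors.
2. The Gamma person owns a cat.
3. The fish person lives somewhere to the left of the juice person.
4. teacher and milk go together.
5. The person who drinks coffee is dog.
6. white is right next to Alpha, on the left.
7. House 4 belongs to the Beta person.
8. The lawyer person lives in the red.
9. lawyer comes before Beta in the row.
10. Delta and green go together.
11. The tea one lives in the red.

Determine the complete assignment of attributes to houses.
Solution:

House | Drink | Color | Pet | Team | Profession
-----------------------------------------------
  1   | coffee | green | dog | Delta | engineer
  2   | milk | white | cat | Gamma | teacher
  3   | tea | red | fish | Alpha | lawyer
  4   | juice | blue | bird | Beta | doctor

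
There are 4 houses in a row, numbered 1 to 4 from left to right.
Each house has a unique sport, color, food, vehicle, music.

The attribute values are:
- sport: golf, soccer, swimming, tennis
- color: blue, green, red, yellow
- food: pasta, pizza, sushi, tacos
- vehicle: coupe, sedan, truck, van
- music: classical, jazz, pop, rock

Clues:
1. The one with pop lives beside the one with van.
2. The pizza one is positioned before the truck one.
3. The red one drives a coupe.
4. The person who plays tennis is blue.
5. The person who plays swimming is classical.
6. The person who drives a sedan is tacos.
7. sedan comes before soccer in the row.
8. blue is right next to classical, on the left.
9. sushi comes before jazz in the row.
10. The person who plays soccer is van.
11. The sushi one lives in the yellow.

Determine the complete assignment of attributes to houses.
Solution:

House | Sport | Color | Food | Vehicle | Music
----------------------------------------------
  1   | tennis | blue | tacos | sedan | rock
  2   | swimming | red | pizza | coupe | classical
  3   | golf | yellow | sushi | truck | pop
  4   | soccer | green | pasta | van | jazz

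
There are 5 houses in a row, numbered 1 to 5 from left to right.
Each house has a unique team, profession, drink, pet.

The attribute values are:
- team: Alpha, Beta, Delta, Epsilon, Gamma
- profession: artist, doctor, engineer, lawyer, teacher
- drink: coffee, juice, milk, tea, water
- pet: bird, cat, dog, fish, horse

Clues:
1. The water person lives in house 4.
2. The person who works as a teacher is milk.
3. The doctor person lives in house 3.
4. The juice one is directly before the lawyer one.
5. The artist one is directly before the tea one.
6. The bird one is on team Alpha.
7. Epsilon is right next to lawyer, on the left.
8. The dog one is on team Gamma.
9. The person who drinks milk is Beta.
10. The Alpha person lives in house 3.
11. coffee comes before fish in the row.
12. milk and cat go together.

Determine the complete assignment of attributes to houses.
Solution:

House | Team | Profession | Drink | Pet
---------------------------------------
  1   | Epsilon | artist | juice | horse
  2   | Gamma | lawyer | tea | dog
  3   | Alpha | doctor | coffee | bird
  4   | Delta | engineer | water | fish
  5   | Beta | teacher | milk | cat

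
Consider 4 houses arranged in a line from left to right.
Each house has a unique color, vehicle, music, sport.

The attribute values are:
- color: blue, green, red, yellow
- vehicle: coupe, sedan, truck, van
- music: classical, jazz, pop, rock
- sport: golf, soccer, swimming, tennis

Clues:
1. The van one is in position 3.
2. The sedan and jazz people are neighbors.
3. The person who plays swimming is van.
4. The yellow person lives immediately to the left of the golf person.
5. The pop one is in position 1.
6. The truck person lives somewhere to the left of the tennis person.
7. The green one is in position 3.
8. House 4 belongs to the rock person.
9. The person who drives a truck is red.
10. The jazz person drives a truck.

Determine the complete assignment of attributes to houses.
Solution:

House | Color | Vehicle | Music | Sport
---------------------------------------
  1   | yellow | sedan | pop | soccer
  2   | red | truck | jazz | golf
  3   | green | van | classical | swimming
  4   | blue | coupe | rock | tennis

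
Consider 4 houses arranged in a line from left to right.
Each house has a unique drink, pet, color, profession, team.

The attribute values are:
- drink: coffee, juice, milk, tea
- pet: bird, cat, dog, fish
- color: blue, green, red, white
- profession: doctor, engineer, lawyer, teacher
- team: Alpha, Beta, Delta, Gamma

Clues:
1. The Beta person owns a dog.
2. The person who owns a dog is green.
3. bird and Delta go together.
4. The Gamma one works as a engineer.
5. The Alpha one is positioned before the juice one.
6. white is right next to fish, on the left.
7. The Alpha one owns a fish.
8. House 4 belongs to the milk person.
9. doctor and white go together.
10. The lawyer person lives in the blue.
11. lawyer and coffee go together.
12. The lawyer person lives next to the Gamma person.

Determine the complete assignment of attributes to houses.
Solution:

House | Drink | Pet | Color | Profession | Team
-----------------------------------------------
  1   | tea | bird | white | doctor | Delta
  2   | coffee | fish | blue | lawyer | Alpha
  3   | juice | cat | red | engineer | Gamma
  4   | milk | dog | green | teacher | Beta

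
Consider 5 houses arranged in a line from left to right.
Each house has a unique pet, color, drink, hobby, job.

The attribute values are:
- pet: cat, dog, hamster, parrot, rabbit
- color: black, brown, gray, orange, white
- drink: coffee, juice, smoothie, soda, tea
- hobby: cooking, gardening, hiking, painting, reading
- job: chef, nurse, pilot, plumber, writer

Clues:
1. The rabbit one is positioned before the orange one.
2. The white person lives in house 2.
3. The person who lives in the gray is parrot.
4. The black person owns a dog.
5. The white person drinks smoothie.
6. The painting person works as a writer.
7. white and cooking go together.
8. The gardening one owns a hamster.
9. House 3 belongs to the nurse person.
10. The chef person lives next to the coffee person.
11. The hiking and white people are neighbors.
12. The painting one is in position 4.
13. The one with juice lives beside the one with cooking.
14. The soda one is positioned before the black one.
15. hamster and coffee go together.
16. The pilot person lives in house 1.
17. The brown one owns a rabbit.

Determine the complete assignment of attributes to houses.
Solution:

House | Pet | Color | Drink | Hobby | Job
-----------------------------------------
  1   | rabbit | brown | juice | hiking | pilot
  2   | cat | white | smoothie | cooking | chef
  3   | hamster | orange | coffee | gardening | nurse
  4   | parrot | gray | soda | painting | writer
  5   | dog | black | tea | reading | plumber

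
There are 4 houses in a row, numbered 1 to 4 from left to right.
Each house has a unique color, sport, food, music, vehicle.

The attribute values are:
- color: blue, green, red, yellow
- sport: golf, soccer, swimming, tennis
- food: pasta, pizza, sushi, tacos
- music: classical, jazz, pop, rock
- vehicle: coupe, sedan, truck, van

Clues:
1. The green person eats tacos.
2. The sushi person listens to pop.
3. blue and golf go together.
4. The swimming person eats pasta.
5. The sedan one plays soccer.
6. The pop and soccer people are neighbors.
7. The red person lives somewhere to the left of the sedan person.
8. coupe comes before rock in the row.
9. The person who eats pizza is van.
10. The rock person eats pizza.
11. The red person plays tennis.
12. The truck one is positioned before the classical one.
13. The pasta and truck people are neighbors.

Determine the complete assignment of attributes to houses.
Solution:

House | Color | Sport | Food | Music | Vehicle
----------------------------------------------
  1   | yellow | swimming | pasta | jazz | coupe
  2   | red | tennis | sushi | pop | truck
  3   | green | soccer | tacos | classical | sedan
  4   | blue | golf | pizza | rock | van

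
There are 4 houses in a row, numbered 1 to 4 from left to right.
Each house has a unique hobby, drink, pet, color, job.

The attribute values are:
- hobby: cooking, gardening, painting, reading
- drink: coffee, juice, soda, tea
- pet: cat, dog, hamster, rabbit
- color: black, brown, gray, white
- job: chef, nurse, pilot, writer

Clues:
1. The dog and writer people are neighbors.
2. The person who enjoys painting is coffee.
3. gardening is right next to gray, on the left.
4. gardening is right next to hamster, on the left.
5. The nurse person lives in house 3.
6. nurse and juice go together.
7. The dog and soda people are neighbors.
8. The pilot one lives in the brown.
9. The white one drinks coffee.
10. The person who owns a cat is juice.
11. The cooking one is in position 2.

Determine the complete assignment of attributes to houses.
Solution:

House | Hobby | Drink | Pet | Color | Job
-----------------------------------------
  1   | gardening | tea | dog | brown | pilot
  2   | cooking | soda | hamster | gray | writer
  3   | reading | juice | cat | black | nurse
  4   | painting | coffee | rabbit | white | chef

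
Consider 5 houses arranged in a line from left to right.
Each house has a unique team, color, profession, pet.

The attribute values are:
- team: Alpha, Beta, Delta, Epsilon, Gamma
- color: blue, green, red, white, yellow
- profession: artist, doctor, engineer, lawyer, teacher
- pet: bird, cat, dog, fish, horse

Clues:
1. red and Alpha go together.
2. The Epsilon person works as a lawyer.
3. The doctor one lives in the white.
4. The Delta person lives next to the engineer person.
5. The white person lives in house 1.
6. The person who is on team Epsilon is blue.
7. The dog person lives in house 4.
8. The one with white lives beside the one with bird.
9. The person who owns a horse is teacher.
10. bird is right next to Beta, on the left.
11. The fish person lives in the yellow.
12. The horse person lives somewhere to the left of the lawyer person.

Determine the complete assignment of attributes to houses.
Solution:

House | Team | Color | Profession | Pet
---------------------------------------
  1   | Delta | white | doctor | cat
  2   | Alpha | red | engineer | bird
  3   | Beta | green | teacher | horse
  4   | Epsilon | blue | lawyer | dog
  5   | Gamma | yellow | artist | fish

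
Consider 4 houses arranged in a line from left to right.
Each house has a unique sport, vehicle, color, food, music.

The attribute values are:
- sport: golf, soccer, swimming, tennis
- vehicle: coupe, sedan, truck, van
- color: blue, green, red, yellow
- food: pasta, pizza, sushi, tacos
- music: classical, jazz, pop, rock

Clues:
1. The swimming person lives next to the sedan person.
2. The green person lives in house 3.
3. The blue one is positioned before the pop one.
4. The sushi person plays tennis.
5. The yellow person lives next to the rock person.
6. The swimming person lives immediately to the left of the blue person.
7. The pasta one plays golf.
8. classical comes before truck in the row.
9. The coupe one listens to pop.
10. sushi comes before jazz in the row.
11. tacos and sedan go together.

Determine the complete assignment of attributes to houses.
Solution:

House | Sport | Vehicle | Color | Food | Music
----------------------------------------------
  1   | swimming | van | yellow | pizza | classical
  2   | soccer | sedan | blue | tacos | rock
  3   | tennis | coupe | green | sushi | pop
  4   | golf | truck | red | pasta | jazz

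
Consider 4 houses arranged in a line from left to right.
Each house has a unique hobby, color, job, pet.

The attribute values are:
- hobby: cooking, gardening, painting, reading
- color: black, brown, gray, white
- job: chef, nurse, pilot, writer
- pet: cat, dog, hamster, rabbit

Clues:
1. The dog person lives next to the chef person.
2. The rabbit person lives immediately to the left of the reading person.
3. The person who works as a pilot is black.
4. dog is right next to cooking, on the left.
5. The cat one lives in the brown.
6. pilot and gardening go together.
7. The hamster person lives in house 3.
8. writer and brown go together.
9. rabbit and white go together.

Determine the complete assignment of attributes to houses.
Solution:

House | Hobby | Color | Job | Pet
---------------------------------
  1   | gardening | black | pilot | dog
  2   | cooking | white | chef | rabbit
  3   | reading | gray | nurse | hamster
  4   | painting | brown | writer | cat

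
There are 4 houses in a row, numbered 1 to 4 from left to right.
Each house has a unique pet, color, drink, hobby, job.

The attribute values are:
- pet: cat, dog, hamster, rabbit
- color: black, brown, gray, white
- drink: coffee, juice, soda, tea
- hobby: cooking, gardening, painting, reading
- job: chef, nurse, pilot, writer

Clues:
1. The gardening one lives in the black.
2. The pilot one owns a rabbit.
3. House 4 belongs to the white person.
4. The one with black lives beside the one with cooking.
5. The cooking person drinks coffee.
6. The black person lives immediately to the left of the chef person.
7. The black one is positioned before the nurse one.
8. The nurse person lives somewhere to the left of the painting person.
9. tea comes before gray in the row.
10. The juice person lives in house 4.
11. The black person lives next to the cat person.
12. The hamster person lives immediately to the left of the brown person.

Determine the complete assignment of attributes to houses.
Solution:

House | Pet | Color | Drink | Hobby | Job
-----------------------------------------
  1   | hamster | black | tea | gardening | writer
  2   | cat | brown | coffee | cooking | chef
  3   | dog | gray | soda | reading | nurse
  4   | rabbit | white | juice | painting | pilot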